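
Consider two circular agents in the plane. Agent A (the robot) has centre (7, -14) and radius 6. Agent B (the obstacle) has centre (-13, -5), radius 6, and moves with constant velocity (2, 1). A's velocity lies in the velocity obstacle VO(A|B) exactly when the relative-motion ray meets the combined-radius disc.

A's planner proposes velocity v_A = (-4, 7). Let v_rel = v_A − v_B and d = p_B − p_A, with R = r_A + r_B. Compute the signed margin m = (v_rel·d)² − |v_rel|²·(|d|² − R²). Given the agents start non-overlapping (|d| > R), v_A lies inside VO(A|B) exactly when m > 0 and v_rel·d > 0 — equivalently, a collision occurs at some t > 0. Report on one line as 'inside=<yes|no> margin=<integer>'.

d = (-20, 9),  |d|² = 481;  R = 6+6 = 12,  c = 481−12² = 337
v_rel = (-6, 6),  |v_rel|² = 72;  v_rel·d = (-6)·(-20) + (6)·(9) = 174
72·t² − 348·t + 337 = 0  ⇒  m = 174² − 72·337 = 6012
m = 6012 > 0,  v_rel·d = 174 > 0  ⇒  inside

inside=yes margin=6012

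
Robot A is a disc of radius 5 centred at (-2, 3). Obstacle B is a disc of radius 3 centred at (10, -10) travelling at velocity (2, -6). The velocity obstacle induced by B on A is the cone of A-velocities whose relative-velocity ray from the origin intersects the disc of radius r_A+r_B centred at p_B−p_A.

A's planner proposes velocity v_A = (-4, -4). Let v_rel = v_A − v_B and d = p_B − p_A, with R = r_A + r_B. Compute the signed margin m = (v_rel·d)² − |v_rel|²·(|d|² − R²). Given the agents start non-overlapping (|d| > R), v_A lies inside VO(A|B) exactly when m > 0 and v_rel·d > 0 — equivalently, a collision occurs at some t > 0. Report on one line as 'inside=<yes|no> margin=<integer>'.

d = (12, -13),  |d|² = 313;  R = 5+3 = 8,  c = 313−8² = 249
v_rel = (-6, 2),  |v_rel|² = 40;  v_rel·d = (-6)·(12) + (2)·(-13) = -98
40·t² + 196·t + 249 = 0  ⇒  m = (-98)² − 40·249 = -356
m = -356 < 0,  v_rel·d = -98 < 0  ⇒  outside

inside=no margin=-356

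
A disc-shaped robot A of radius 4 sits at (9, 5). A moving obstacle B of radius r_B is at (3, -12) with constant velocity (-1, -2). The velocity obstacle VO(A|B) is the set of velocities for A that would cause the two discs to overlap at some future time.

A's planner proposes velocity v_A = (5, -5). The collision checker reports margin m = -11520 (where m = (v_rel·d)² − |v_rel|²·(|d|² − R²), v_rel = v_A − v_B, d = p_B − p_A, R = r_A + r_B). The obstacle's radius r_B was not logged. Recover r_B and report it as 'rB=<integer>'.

m = -11520
d = (-6, -17);  v_rel = (6, -3),  |v_rel|² = 45
v_rel×d = (6)·(-17) − (-3)·(-6) = -120
since m = R²·45 − (-120)²:  R² = (14400 + -11520) / 45 = 64
R = √64 = 8  ⇒  r_B = 8 − 4 = 4

rB=4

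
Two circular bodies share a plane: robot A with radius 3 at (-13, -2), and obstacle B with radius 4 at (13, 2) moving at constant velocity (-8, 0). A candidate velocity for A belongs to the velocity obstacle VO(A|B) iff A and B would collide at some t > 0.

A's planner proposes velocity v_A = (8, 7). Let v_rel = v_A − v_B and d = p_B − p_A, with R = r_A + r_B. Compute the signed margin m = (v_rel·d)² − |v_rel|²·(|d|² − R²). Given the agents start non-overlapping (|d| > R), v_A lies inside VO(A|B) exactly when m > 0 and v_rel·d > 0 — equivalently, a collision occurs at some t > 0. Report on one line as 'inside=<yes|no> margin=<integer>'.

d = (26, 4),  |d|² = 692;  R = 3+4 = 7,  c = 692−7² = 643
v_rel = (16, 7),  |v_rel|² = 305;  v_rel·d = (16)·(26) + (7)·(4) = 444
305·t² − 888·t + 643 = 0  ⇒  m = 444² − 305·643 = 1021
m = 1021 > 0,  v_rel·d = 444 > 0  ⇒  inside

inside=yes margin=1021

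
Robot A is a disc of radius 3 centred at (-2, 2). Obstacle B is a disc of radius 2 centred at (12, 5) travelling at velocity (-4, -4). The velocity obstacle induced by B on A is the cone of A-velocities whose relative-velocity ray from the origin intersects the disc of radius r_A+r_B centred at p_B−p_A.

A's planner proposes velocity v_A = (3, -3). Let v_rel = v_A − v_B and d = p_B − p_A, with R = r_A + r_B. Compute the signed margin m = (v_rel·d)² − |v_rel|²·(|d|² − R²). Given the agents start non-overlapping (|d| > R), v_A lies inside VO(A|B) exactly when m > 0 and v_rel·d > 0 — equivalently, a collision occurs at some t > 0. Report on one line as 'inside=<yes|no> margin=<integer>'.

d = (14, 3),  |d|² = 205;  R = 3+2 = 5,  c = 205−5² = 180
v_rel = (7, 1),  |v_rel|² = 50;  v_rel·d = (7)·(14) + (1)·(3) = 101
50·t² − 202·t + 180 = 0  ⇒  m = 101² − 50·180 = 1201
m = 1201 > 0,  v_rel·d = 101 > 0  ⇒  inside

inside=yes margin=1201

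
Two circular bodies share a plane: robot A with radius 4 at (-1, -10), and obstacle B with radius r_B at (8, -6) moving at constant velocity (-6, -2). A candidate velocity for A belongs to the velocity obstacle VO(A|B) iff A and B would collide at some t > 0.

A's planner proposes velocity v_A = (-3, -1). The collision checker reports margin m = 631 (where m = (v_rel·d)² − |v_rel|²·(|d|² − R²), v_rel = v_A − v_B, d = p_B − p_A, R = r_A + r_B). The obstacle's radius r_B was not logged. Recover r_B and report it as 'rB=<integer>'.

m = 631
d = (9, 4);  v_rel = (3, 1),  |v_rel|² = 10
v_rel×d = (3)·(4) − (1)·(9) = 3
since m = R²·10 − 3²:  R² = (9 + 631) / 10 = 64
R = √64 = 8  ⇒  r_B = 8 − 4 = 4

rB=4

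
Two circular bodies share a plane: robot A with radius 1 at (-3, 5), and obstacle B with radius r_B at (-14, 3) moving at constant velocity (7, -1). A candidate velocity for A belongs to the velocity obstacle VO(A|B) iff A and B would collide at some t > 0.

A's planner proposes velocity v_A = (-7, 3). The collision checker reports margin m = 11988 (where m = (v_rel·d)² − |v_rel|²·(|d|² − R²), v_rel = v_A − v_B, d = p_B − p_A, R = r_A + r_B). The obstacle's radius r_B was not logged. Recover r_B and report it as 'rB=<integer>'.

m = 11988
d = (-11, -2);  v_rel = (-14, 4),  |v_rel|² = 212
v_rel×d = (-14)·(-2) − (4)·(-11) = 72
since m = R²·212 − 72²:  R² = (5184 + 11988) / 212 = 81
R = √81 = 9  ⇒  r_B = 9 − 1 = 8

rB=8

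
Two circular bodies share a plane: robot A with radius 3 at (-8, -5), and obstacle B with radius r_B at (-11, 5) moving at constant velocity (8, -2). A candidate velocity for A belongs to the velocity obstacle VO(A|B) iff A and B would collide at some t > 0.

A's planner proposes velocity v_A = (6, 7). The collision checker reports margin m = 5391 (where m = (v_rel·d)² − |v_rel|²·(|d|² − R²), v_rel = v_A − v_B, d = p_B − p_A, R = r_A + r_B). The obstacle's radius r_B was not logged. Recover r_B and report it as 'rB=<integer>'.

m = 5391
d = (-3, 10);  v_rel = (-2, 9),  |v_rel|² = 85
v_rel×d = (-2)·(10) − (9)·(-3) = 7
since m = R²·85 − 7²:  R² = (49 + 5391) / 85 = 64
R = √64 = 8  ⇒  r_B = 8 − 3 = 5

rB=5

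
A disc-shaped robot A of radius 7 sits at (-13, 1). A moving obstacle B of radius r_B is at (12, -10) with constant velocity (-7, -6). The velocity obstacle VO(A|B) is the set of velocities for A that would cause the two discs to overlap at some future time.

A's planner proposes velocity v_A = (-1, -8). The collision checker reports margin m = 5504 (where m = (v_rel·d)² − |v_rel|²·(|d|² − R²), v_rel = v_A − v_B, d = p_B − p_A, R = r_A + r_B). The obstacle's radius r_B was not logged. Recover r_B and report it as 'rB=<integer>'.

m = 5504
d = (25, -11);  v_rel = (6, -2),  |v_rel|² = 40
v_rel×d = (6)·(-11) − (-2)·(25) = -16
since m = R²·40 − (-16)²:  R² = (256 + 5504) / 40 = 144
R = √144 = 12  ⇒  r_B = 12 − 7 = 5

rB=5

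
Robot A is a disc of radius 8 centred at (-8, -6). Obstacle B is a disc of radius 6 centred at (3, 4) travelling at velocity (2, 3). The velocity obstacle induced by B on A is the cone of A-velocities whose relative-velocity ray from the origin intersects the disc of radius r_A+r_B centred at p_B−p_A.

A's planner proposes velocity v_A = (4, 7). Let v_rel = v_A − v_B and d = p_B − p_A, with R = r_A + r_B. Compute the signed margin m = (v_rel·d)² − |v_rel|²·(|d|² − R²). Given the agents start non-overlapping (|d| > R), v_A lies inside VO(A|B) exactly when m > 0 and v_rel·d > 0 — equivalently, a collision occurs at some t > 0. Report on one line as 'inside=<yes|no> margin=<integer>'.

d = (11, 10),  |d|² = 221;  R = 8+6 = 14,  c = 221−14² = 25
v_rel = (2, 4),  |v_rel|² = 20;  v_rel·d = (2)·(11) + (4)·(10) = 62
20·t² − 124·t + 25 = 0  ⇒  m = 62² − 20·25 = 3344
m = 3344 > 0,  v_rel·d = 62 > 0  ⇒  inside

inside=yes margin=3344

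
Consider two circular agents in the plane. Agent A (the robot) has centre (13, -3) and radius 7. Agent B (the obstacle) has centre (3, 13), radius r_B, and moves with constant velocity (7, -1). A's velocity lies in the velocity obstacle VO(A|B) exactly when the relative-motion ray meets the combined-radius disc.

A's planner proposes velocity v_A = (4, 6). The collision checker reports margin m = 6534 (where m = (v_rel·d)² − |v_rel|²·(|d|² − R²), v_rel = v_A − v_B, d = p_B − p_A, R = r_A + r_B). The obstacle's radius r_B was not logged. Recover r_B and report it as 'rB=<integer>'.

m = 6534
d = (-10, 16);  v_rel = (-3, 7),  |v_rel|² = 58
v_rel×d = (-3)·(16) − (7)·(-10) = 22
since m = R²·58 − 22²:  R² = (484 + 6534) / 58 = 121
R = √121 = 11  ⇒  r_B = 11 − 7 = 4

rB=4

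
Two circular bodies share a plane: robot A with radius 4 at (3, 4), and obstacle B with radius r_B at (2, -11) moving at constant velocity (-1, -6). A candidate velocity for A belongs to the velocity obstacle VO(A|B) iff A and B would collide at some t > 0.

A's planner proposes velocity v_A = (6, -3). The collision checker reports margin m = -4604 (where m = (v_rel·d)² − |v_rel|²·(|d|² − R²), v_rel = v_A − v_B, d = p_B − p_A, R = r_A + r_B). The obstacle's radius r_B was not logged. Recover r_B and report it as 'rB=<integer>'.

m = -4604
d = (-1, -15);  v_rel = (7, 3),  |v_rel|² = 58
v_rel×d = (7)·(-15) − (3)·(-1) = -102
since m = R²·58 − (-102)²:  R² = (10404 + -4604) / 58 = 100
R = √100 = 10  ⇒  r_B = 10 − 4 = 6

rB=6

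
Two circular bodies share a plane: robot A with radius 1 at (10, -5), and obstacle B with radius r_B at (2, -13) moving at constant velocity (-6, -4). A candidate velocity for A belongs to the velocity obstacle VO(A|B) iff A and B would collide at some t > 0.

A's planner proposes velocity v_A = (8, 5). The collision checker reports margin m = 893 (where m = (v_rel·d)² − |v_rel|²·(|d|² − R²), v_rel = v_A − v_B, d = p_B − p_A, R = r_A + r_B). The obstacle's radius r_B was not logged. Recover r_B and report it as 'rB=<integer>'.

m = 893
d = (-8, -8);  v_rel = (14, 9),  |v_rel|² = 277
v_rel×d = (14)·(-8) − (9)·(-8) = -40
since m = R²·277 − (-40)²:  R² = (1600 + 893) / 277 = 9
R = √9 = 3  ⇒  r_B = 3 − 1 = 2

rB=2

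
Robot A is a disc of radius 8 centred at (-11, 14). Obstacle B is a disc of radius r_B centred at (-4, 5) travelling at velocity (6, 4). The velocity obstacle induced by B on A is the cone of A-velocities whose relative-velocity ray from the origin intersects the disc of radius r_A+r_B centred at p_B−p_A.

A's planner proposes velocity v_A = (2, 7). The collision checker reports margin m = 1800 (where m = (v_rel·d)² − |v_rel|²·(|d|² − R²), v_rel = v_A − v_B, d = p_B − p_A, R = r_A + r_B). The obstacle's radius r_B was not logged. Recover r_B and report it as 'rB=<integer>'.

m = 1800
d = (7, -9);  v_rel = (-4, 3),  |v_rel|² = 25
v_rel×d = (-4)·(-9) − (3)·(7) = 15
since m = R²·25 − 15²:  R² = (225 + 1800) / 25 = 81
R = √81 = 9  ⇒  r_B = 9 − 8 = 1

rB=1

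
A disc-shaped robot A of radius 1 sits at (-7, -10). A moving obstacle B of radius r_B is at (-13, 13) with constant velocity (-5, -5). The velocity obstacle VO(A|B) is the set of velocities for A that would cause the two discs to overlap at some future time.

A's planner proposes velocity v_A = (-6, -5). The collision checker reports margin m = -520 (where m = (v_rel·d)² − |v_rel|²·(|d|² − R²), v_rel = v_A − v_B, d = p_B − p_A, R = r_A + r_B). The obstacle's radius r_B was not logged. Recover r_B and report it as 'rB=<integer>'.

m = -520
d = (-6, 23);  v_rel = (-1, 0),  |v_rel|² = 1
v_rel×d = (-1)·(23) − (0)·(-6) = -23
since m = R²·1 − (-23)²:  R² = (529 + -520) / 1 = 9
R = √9 = 3  ⇒  r_B = 3 − 1 = 2

rB=2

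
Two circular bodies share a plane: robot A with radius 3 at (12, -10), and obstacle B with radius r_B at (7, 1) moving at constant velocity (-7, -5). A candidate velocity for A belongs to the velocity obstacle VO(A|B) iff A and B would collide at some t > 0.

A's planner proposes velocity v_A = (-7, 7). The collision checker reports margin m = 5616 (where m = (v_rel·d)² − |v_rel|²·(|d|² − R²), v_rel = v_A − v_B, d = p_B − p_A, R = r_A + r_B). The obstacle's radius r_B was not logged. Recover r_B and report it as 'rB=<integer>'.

m = 5616
d = (-5, 11);  v_rel = (0, 12),  |v_rel|² = 144
v_rel×d = (0)·(11) − (12)·(-5) = 60
since m = R²·144 − 60²:  R² = (3600 + 5616) / 144 = 64
R = √64 = 8  ⇒  r_B = 8 − 3 = 5

rB=5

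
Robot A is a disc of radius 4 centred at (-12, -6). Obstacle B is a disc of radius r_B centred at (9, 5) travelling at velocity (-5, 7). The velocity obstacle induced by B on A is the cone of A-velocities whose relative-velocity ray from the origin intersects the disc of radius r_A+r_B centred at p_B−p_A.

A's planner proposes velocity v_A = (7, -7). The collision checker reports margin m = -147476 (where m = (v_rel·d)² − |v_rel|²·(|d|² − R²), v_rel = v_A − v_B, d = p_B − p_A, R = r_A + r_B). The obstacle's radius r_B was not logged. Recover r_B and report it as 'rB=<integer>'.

m = -147476
d = (21, 11);  v_rel = (12, -14),  |v_rel|² = 340
v_rel×d = (12)·(11) − (-14)·(21) = 426
since m = R²·340 − 426²:  R² = (181476 + -147476) / 340 = 100
R = √100 = 10  ⇒  r_B = 10 − 4 = 6

rB=6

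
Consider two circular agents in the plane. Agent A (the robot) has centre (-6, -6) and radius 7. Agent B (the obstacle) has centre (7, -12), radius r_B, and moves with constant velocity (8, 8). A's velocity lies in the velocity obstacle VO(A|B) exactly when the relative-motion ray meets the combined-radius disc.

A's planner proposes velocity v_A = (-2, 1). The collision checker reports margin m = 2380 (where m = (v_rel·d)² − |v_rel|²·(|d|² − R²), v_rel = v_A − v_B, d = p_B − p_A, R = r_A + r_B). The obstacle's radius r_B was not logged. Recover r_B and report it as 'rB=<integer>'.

m = 2380
d = (13, -6);  v_rel = (-10, -7),  |v_rel|² = 149
v_rel×d = (-10)·(-6) − (-7)·(13) = 151
since m = R²·149 − 151²:  R² = (22801 + 2380) / 149 = 169
R = √169 = 13  ⇒  r_B = 13 − 7 = 6

rB=6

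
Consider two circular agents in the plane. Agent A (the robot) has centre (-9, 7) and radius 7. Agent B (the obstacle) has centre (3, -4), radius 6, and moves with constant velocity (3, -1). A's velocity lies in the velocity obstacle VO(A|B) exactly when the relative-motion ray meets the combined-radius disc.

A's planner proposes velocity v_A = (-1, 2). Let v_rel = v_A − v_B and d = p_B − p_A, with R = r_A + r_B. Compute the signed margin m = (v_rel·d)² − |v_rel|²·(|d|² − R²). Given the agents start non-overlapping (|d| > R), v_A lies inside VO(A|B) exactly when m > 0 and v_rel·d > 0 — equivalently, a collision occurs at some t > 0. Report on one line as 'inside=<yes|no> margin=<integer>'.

d = (12, -11),  |d|² = 265;  R = 7+6 = 13,  c = 265−13² = 96
v_rel = (-4, 3),  |v_rel|² = 25;  v_rel·d = (-4)·(12) + (3)·(-11) = -81
25·t² + 162·t + 96 = 0  ⇒  m = (-81)² − 25·96 = 4161
m = 4161 > 0,  v_rel·d = -81 < 0  ⇒  outside

inside=no margin=4161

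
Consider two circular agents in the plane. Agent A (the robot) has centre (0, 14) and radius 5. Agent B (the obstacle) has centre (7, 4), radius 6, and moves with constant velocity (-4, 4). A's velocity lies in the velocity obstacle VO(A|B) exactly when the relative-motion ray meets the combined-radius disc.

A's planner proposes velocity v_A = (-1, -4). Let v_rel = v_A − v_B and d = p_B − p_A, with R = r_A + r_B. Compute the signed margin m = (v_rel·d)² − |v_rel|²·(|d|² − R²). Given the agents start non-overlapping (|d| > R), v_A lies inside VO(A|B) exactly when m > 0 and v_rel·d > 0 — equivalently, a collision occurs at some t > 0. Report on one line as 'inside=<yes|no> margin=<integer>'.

d = (7, -10),  |d|² = 149;  R = 5+6 = 11,  c = 149−11² = 28
v_rel = (3, -8),  |v_rel|² = 73;  v_rel·d = (3)·(7) + (-8)·(-10) = 101
73·t² − 202·t + 28 = 0  ⇒  m = 101² − 73·28 = 8157
m = 8157 > 0,  v_rel·d = 101 > 0  ⇒  inside

inside=yes margin=8157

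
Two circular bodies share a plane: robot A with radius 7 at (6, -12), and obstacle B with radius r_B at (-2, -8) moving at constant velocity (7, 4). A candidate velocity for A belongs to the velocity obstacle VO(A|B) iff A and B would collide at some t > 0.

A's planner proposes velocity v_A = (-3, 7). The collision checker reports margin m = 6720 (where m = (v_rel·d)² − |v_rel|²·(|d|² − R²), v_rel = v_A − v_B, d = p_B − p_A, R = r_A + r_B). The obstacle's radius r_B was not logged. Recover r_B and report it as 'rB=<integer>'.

m = 6720
d = (-8, 4);  v_rel = (-10, 3),  |v_rel|² = 109
v_rel×d = (-10)·(4) − (3)·(-8) = -16
since m = R²·109 − (-16)²:  R² = (256 + 6720) / 109 = 64
R = √64 = 8  ⇒  r_B = 8 − 7 = 1

rB=1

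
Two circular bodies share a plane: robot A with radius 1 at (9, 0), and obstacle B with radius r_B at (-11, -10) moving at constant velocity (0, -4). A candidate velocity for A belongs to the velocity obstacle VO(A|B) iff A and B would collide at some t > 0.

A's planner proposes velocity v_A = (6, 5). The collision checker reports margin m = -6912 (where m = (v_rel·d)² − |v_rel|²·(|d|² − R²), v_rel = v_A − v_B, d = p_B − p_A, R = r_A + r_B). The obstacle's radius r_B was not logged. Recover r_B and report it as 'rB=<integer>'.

m = -6912
d = (-20, -10);  v_rel = (6, 9),  |v_rel|² = 117
v_rel×d = (6)·(-10) − (9)·(-20) = 120
since m = R²·117 − 120²:  R² = (14400 + -6912) / 117 = 64
R = √64 = 8  ⇒  r_B = 8 − 1 = 7

rB=7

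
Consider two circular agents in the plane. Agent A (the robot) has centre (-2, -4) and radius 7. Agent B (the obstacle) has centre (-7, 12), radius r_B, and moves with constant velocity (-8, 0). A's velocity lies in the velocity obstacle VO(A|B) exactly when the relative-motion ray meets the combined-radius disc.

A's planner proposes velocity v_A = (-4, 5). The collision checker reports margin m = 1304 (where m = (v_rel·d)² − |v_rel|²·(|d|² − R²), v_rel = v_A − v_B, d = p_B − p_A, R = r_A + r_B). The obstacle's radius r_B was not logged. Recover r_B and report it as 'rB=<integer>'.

m = 1304
d = (-5, 16);  v_rel = (4, 5),  |v_rel|² = 41
v_rel×d = (4)·(16) − (5)·(-5) = 89
since m = R²·41 − 89²:  R² = (7921 + 1304) / 41 = 225
R = √225 = 15  ⇒  r_B = 15 − 7 = 8

rB=8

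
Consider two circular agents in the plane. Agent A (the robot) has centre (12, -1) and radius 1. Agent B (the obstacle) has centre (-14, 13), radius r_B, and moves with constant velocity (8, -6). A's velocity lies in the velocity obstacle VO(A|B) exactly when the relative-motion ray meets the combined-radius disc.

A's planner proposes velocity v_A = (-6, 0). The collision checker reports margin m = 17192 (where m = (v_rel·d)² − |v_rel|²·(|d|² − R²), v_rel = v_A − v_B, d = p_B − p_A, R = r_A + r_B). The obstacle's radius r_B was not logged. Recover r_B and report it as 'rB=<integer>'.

m = 17192
d = (-26, 14);  v_rel = (-14, 6),  |v_rel|² = 232
v_rel×d = (-14)·(14) − (6)·(-26) = -40
since m = R²·232 − (-40)²:  R² = (1600 + 17192) / 232 = 81
R = √81 = 9  ⇒  r_B = 9 − 1 = 8

rB=8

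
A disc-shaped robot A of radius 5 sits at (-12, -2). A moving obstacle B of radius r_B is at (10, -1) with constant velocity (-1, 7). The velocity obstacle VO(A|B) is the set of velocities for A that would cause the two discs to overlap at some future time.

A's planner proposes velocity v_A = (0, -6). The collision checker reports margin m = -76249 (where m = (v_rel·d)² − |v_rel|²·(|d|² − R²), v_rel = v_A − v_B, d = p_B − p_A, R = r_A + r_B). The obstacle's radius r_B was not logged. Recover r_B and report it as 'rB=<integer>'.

m = -76249
d = (22, 1);  v_rel = (1, -13),  |v_rel|² = 170
v_rel×d = (1)·(1) − (-13)·(22) = 287
since m = R²·170 − 287²:  R² = (82369 + -76249) / 170 = 36
R = √36 = 6  ⇒  r_B = 6 − 5 = 1

rB=1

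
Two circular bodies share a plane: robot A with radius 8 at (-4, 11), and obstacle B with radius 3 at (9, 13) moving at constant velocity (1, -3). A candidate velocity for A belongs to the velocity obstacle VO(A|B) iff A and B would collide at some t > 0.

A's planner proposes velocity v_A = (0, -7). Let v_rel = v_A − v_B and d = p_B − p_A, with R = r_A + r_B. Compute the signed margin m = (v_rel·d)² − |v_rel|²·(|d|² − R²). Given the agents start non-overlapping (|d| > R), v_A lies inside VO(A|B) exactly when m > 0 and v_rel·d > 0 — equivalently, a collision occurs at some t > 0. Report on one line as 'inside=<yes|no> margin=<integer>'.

d = (13, 2),  |d|² = 173;  R = 8+3 = 11,  c = 173−11² = 52
v_rel = (-1, -4),  |v_rel|² = 17;  v_rel·d = (-1)·(13) + (-4)·(2) = -21
17·t² + 42·t + 52 = 0  ⇒  m = (-21)² − 17·52 = -443
m = -443 < 0,  v_rel·d = -21 < 0  ⇒  outside

inside=no margin=-443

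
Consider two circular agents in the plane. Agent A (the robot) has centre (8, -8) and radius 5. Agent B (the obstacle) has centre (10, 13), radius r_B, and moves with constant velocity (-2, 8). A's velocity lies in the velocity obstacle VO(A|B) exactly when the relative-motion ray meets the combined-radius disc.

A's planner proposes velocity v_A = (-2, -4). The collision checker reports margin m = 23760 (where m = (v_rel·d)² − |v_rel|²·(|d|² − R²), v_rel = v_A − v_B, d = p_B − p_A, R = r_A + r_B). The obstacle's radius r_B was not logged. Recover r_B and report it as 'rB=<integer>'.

m = 23760
d = (2, 21);  v_rel = (0, -12),  |v_rel|² = 144
v_rel×d = (0)·(21) − (-12)·(2) = 24
since m = R²·144 − 24²:  R² = (576 + 23760) / 144 = 169
R = √169 = 13  ⇒  r_B = 13 − 5 = 8

rB=8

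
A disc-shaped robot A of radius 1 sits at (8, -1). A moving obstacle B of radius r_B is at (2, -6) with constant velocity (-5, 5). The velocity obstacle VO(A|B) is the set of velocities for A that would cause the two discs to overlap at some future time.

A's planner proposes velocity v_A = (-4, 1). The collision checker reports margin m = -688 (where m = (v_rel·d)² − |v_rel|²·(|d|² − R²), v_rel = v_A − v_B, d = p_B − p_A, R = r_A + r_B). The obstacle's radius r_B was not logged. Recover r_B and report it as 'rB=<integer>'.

m = -688
d = (-6, -5);  v_rel = (1, -4),  |v_rel|² = 17
v_rel×d = (1)·(-5) − (-4)·(-6) = -29
since m = R²·17 − (-29)²:  R² = (841 + -688) / 17 = 9
R = √9 = 3  ⇒  r_B = 3 − 1 = 2

rB=2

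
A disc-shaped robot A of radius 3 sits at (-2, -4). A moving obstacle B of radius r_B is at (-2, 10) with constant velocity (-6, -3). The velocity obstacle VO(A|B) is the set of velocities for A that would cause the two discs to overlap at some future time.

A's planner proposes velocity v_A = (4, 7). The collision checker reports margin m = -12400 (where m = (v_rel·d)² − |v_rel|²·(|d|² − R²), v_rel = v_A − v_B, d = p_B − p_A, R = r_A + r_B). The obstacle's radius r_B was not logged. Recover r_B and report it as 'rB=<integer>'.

m = -12400
d = (0, 14);  v_rel = (10, 10),  |v_rel|² = 200
v_rel×d = (10)·(14) − (10)·(0) = 140
since m = R²·200 − 140²:  R² = (19600 + -12400) / 200 = 36
R = √36 = 6  ⇒  r_B = 6 − 3 = 3

rB=3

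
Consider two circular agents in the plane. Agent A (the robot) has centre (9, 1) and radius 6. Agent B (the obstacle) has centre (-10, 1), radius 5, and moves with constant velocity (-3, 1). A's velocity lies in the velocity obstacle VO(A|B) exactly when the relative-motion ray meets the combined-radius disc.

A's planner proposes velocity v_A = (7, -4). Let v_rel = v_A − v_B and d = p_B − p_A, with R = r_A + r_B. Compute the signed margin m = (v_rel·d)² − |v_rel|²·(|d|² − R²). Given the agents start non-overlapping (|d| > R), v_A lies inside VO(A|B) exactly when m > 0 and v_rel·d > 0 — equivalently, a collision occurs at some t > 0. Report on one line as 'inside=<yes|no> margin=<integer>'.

d = (-19, 0),  |d|² = 361;  R = 6+5 = 11,  c = 361−11² = 240
v_rel = (10, -5),  |v_rel|² = 125;  v_rel·d = (10)·(-19) + (-5)·(0) = -190
125·t² + 380·t + 240 = 0  ⇒  m = (-190)² − 125·240 = 6100
m = 6100 > 0,  v_rel·d = -190 < 0  ⇒  outside

inside=no margin=6100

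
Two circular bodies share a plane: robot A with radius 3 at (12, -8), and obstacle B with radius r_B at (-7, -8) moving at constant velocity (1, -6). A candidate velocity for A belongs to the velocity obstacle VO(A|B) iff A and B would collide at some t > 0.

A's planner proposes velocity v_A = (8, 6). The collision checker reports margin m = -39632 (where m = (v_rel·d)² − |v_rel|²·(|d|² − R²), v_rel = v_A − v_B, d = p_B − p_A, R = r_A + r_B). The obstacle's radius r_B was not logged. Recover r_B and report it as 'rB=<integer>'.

m = -39632
d = (-19, 0);  v_rel = (7, 12),  |v_rel|² = 193
v_rel×d = (7)·(0) − (12)·(-19) = 228
since m = R²·193 − 228²:  R² = (51984 + -39632) / 193 = 64
R = √64 = 8  ⇒  r_B = 8 − 3 = 5

rB=5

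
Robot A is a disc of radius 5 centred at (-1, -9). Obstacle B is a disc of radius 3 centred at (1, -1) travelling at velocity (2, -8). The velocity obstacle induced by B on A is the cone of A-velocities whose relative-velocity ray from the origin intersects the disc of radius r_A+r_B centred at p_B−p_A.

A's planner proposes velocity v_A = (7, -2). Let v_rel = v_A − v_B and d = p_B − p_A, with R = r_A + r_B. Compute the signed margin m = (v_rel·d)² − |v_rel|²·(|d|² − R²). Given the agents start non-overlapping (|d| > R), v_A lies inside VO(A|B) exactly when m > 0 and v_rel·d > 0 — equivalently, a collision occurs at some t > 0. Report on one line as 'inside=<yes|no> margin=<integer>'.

d = (2, 8),  |d|² = 68;  R = 5+3 = 8,  c = 68−8² = 4
v_rel = (5, 6),  |v_rel|² = 61;  v_rel·d = (5)·(2) + (6)·(8) = 58
61·t² − 116·t + 4 = 0  ⇒  m = 58² − 61·4 = 3120
m = 3120 > 0,  v_rel·d = 58 > 0  ⇒  inside

inside=yes margin=3120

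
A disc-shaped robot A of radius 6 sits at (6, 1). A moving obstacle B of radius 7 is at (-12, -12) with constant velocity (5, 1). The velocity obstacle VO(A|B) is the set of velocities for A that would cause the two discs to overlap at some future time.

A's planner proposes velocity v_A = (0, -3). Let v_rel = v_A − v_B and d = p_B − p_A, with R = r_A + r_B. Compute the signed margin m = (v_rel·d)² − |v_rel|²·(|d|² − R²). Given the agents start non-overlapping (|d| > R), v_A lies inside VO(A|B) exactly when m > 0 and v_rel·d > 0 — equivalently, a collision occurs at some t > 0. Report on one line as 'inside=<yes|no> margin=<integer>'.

d = (-18, -13),  |d|² = 493;  R = 6+7 = 13,  c = 493−13² = 324
v_rel = (-5, -4),  |v_rel|² = 41;  v_rel·d = (-5)·(-18) + (-4)·(-13) = 142
41·t² − 284·t + 324 = 0  ⇒  m = 142² − 41·324 = 6880
m = 6880 > 0,  v_rel·d = 142 > 0  ⇒  inside

inside=yes margin=6880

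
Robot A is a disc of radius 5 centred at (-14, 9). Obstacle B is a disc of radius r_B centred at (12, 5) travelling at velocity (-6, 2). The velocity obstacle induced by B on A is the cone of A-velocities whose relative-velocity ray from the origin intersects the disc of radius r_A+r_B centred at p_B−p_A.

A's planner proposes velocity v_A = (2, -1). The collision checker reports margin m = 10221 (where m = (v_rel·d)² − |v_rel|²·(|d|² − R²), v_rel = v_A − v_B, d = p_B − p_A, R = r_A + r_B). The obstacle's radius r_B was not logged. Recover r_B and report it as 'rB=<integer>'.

m = 10221
d = (26, -4);  v_rel = (8, -3),  |v_rel|² = 73
v_rel×d = (8)·(-4) − (-3)·(26) = 46
since m = R²·73 − 46²:  R² = (2116 + 10221) / 73 = 169
R = √169 = 13  ⇒  r_B = 13 − 5 = 8

rB=8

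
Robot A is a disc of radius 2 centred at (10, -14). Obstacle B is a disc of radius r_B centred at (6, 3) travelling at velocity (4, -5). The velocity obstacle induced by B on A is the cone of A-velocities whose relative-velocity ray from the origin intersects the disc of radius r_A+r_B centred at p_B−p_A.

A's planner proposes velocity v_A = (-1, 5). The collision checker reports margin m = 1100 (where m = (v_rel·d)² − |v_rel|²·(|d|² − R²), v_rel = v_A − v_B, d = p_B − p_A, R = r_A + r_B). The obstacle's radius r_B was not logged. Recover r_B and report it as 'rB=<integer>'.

m = 1100
d = (-4, 17);  v_rel = (-5, 10),  |v_rel|² = 125
v_rel×d = (-5)·(17) − (10)·(-4) = -45
since m = R²·125 − (-45)²:  R² = (2025 + 1100) / 125 = 25
R = √25 = 5  ⇒  r_B = 5 − 2 = 3

rB=3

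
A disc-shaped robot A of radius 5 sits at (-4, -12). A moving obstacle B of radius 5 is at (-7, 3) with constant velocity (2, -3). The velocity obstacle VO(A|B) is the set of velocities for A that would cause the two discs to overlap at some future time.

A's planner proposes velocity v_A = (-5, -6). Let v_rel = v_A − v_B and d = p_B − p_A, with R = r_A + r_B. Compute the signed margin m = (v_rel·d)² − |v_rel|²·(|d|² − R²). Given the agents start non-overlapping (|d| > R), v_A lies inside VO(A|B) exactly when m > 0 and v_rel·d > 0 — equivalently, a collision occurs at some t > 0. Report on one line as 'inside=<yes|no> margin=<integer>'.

d = (-3, 15),  |d|² = 234;  R = 5+5 = 10,  c = 234−10² = 134
v_rel = (-7, -3),  |v_rel|² = 58;  v_rel·d = (-7)·(-3) + (-3)·(15) = -24
58·t² + 48·t + 134 = 0  ⇒  m = (-24)² − 58·134 = -7196
m = -7196 < 0,  v_rel·d = -24 < 0  ⇒  outside

inside=no margin=-7196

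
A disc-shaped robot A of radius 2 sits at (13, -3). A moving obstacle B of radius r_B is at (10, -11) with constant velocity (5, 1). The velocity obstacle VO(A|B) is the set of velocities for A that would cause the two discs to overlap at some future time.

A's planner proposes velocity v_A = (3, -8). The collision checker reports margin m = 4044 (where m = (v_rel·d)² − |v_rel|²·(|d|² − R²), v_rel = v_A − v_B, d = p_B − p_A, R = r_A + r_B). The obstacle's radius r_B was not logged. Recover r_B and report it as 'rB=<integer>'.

m = 4044
d = (-3, -8);  v_rel = (-2, -9),  |v_rel|² = 85
v_rel×d = (-2)·(-8) − (-9)·(-3) = -11
since m = R²·85 − (-11)²:  R² = (121 + 4044) / 85 = 49
R = √49 = 7  ⇒  r_B = 7 − 2 = 5

rB=5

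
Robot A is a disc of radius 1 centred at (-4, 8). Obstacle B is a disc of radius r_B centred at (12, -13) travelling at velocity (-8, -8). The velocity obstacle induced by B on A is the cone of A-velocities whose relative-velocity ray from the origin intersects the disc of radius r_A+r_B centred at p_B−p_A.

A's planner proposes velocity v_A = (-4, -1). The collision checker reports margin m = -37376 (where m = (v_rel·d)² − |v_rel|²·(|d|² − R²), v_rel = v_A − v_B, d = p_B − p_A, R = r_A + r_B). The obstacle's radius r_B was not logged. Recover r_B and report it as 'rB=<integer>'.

m = -37376
d = (16, -21);  v_rel = (4, 7),  |v_rel|² = 65
v_rel×d = (4)·(-21) − (7)·(16) = -196
since m = R²·65 − (-196)²:  R² = (38416 + -37376) / 65 = 16
R = √16 = 4  ⇒  r_B = 4 − 1 = 3

rB=3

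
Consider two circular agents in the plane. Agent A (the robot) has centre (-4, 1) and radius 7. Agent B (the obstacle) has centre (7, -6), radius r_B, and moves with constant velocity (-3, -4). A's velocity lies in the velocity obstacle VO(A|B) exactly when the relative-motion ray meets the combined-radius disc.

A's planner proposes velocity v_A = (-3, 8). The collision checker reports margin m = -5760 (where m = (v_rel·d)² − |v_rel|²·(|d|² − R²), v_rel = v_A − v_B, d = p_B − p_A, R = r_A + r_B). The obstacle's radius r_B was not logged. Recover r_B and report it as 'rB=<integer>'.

m = -5760
d = (11, -7);  v_rel = (0, 12),  |v_rel|² = 144
v_rel×d = (0)·(-7) − (12)·(11) = -132
since m = R²·144 − (-132)²:  R² = (17424 + -5760) / 144 = 81
R = √81 = 9  ⇒  r_B = 9 − 7 = 2

rB=2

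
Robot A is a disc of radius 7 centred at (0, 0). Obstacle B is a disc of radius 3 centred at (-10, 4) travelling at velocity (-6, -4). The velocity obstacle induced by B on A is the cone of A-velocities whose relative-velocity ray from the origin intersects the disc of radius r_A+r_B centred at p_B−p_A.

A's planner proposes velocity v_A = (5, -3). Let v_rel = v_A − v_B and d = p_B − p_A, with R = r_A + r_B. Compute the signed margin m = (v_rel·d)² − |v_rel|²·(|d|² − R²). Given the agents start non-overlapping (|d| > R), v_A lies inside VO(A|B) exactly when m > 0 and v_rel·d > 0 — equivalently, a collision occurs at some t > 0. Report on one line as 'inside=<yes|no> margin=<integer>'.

d = (-10, 4),  |d|² = 116;  R = 7+3 = 10,  c = 116−10² = 16
v_rel = (11, 1),  |v_rel|² = 122;  v_rel·d = (11)·(-10) + (1)·(4) = -106
122·t² + 212·t + 16 = 0  ⇒  m = (-106)² − 122·16 = 9284
m = 9284 > 0,  v_rel·d = -106 < 0  ⇒  outside

inside=no margin=9284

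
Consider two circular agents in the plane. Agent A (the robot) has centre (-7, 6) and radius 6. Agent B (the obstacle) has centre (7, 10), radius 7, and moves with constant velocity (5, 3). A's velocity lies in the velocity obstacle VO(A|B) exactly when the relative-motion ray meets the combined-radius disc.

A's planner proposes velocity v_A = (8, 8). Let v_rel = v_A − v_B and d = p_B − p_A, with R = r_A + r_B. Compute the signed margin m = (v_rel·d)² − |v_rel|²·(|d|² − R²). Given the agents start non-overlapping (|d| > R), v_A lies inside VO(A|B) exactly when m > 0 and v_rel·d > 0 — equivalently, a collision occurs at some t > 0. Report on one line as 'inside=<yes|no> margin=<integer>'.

d = (14, 4),  |d|² = 212;  R = 6+7 = 13,  c = 212−13² = 43
v_rel = (3, 5),  |v_rel|² = 34;  v_rel·d = (3)·(14) + (5)·(4) = 62
34·t² − 124·t + 43 = 0  ⇒  m = 62² − 34·43 = 2382
m = 2382 > 0,  v_rel·d = 62 > 0  ⇒  inside

inside=yes margin=2382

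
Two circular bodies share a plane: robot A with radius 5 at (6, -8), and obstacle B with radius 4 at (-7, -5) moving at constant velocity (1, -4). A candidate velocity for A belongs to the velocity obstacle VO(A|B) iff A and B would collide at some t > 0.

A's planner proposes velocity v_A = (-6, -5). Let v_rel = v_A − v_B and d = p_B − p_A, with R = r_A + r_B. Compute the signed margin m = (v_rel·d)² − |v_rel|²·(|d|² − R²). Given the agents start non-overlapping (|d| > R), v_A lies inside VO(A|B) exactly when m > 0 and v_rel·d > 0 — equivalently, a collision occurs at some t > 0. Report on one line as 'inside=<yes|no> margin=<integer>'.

d = (-13, 3),  |d|² = 178;  R = 5+4 = 9,  c = 178−9² = 97
v_rel = (-7, -1),  |v_rel|² = 50;  v_rel·d = (-7)·(-13) + (-1)·(3) = 88
50·t² − 176·t + 97 = 0  ⇒  m = 88² − 50·97 = 2894
m = 2894 > 0,  v_rel·d = 88 > 0  ⇒  inside

inside=yes margin=2894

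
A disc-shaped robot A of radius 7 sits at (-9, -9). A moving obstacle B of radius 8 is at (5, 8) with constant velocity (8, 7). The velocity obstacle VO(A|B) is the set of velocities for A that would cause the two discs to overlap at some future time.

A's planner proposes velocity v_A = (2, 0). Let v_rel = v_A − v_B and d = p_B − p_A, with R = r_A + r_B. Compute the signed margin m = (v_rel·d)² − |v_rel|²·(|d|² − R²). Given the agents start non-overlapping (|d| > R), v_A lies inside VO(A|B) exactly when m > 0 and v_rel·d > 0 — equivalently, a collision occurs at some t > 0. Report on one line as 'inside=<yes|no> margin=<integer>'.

d = (14, 17),  |d|² = 485;  R = 7+8 = 15,  c = 485−15² = 260
v_rel = (-6, -7),  |v_rel|² = 85;  v_rel·d = (-6)·(14) + (-7)·(17) = -203
85·t² + 406·t + 260 = 0  ⇒  m = (-203)² − 85·260 = 19109
m = 19109 > 0,  v_rel·d = -203 < 0  ⇒  outside

inside=no margin=19109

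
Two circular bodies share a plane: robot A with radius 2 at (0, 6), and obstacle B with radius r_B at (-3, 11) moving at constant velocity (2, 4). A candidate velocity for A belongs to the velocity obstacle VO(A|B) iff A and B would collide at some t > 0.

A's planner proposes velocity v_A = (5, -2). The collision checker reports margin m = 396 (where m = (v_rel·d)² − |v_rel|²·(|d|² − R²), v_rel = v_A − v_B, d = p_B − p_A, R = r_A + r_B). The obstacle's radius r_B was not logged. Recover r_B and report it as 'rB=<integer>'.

m = 396
d = (-3, 5);  v_rel = (3, -6),  |v_rel|² = 45
v_rel×d = (3)·(5) − (-6)·(-3) = -3
since m = R²·45 − (-3)²:  R² = (9 + 396) / 45 = 9
R = √9 = 3  ⇒  r_B = 3 − 2 = 1

rB=1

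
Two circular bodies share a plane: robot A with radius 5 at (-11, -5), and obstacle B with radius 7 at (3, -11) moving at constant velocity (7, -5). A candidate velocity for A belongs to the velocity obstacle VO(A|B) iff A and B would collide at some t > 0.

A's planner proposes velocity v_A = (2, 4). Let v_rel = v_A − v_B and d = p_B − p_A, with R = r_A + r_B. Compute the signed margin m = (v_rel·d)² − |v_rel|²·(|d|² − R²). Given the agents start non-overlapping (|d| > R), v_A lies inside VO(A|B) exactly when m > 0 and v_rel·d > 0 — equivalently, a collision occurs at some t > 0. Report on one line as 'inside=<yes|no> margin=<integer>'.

d = (14, -6),  |d|² = 232;  R = 5+7 = 12,  c = 232−12² = 88
v_rel = (-5, 9),  |v_rel|² = 106;  v_rel·d = (-5)·(14) + (9)·(-6) = -124
106·t² + 248·t + 88 = 0  ⇒  m = (-124)² − 106·88 = 6048
m = 6048 > 0,  v_rel·d = -124 < 0  ⇒  outside

inside=no margin=6048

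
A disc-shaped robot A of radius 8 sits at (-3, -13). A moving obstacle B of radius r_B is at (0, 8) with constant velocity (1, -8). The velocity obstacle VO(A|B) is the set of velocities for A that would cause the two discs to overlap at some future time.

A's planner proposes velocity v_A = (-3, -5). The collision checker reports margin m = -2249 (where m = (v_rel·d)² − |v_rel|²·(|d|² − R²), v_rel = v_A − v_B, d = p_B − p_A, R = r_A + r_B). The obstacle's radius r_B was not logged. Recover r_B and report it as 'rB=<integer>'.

m = -2249
d = (3, 21);  v_rel = (-4, 3),  |v_rel|² = 25
v_rel×d = (-4)·(21) − (3)·(3) = -93
since m = R²·25 − (-93)²:  R² = (8649 + -2249) / 25 = 256
R = √256 = 16  ⇒  r_B = 16 − 8 = 8

rB=8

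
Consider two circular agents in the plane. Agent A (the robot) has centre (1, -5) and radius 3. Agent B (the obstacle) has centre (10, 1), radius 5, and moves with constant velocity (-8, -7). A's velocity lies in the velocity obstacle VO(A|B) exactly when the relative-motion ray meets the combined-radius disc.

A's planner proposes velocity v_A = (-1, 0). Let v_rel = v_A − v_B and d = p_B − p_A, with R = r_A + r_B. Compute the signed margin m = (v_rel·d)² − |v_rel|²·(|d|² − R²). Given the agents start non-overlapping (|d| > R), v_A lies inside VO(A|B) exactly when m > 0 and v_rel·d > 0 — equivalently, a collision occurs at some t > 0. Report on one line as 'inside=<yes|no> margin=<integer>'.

d = (9, 6),  |d|² = 117;  R = 3+5 = 8,  c = 117−8² = 53
v_rel = (7, 7),  |v_rel|² = 98;  v_rel·d = (7)·(9) + (7)·(6) = 105
98·t² − 210·t + 53 = 0  ⇒  m = 105² − 98·53 = 5831
m = 5831 > 0,  v_rel·d = 105 > 0  ⇒  inside

inside=yes margin=5831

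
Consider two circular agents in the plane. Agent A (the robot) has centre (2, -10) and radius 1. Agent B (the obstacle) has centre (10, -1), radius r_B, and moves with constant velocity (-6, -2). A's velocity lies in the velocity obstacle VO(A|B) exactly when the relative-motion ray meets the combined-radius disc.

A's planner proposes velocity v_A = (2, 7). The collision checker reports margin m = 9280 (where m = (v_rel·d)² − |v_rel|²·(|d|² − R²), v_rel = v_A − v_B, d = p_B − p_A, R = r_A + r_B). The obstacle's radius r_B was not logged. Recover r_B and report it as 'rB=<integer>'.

m = 9280
d = (8, 9);  v_rel = (8, 9),  |v_rel|² = 145
v_rel×d = (8)·(9) − (9)·(8) = 0
since m = R²·145 − 0²:  R² = (0 + 9280) / 145 = 64
R = √64 = 8  ⇒  r_B = 8 − 1 = 7

rB=7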